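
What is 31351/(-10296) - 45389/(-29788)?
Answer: -10603601/6970392 ≈ -1.5212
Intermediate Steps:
31351/(-10296) - 45389/(-29788) = 31351*(-1/10296) - 45389*(-1/29788) = -31351/10296 + 45389/29788 = -10603601/6970392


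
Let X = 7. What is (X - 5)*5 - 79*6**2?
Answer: -2834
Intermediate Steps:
(X - 5)*5 - 79*6**2 = (7 - 5)*5 - 79*6**2 = 2*5 - 79*36 = 10 - 2844 = -2834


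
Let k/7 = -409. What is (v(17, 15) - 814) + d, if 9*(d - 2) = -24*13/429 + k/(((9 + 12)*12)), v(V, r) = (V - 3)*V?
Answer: -2050523/3564 ≈ -575.34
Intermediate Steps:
k = -2863 (k = 7*(-409) = -2863)
v(V, r) = V*(-3 + V) (v(V, r) = (-3 + V)*V = V*(-3 + V))
d = 2341/3564 (d = 2 + (-24*13/429 - 2863*1/(12*(9 + 12)))/9 = 2 + (-312*1/429 - 2863/(21*12))/9 = 2 + (-8/11 - 2863/252)/9 = 2 + (-8/11 - 2863*1/252)/9 = 2 + (-8/11 - 409/36)/9 = 2 + (1/9)*(-4787/396) = 2 - 4787/3564 = 2341/3564 ≈ 0.65685)
(v(17, 15) - 814) + d = (17*(-3 + 17) - 814) + 2341/3564 = (17*14 - 814) + 2341/3564 = (238 - 814) + 2341/3564 = -576 + 2341/3564 = -2050523/3564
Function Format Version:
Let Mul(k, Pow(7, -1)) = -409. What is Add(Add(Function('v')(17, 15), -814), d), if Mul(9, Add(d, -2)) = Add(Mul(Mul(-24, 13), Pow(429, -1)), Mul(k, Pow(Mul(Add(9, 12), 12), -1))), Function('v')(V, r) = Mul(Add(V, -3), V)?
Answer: Rational(-2050523, 3564) ≈ -575.34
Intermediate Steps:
k = -2863 (k = Mul(7, -409) = -2863)
Function('v')(V, r) = Mul(V, Add(-3, V)) (Function('v')(V, r) = Mul(Add(-3, V), V) = Mul(V, Add(-3, V)))
d = Rational(2341, 3564) (d = Add(2, Mul(Rational(1, 9), Add(Mul(Mul(-24, 13), Pow(429, -1)), Mul(-2863, Pow(Mul(Add(9, 12), 12), -1))))) = Add(2, Mul(Rational(1, 9), Add(Mul(-312, Rational(1, 429)), Mul(-2863, Pow(Mul(21, 12), -1))))) = Add(2, Mul(Rational(1, 9), Add(Rational(-8, 11), Mul(-2863, Pow(252, -1))))) = Add(2, Mul(Rational(1, 9), Add(Rational(-8, 11), Mul(-2863, Rational(1, 252))))) = Add(2, Mul(Rational(1, 9), Add(Rational(-8, 11), Rational(-409, 36)))) = Add(2, Mul(Rational(1, 9), Rational(-4787, 396))) = Add(2, Rational(-4787, 3564)) = Rational(2341, 3564) ≈ 0.65685)
Add(Add(Function('v')(17, 15), -814), d) = Add(Add(Mul(17, Add(-3, 17)), -814), Rational(2341, 3564)) = Add(Add(Mul(17, 14), -814), Rational(2341, 3564)) = Add(Add(238, -814), Rational(2341, 3564)) = Add(-576, Rational(2341, 3564)) = Rational(-2050523, 3564)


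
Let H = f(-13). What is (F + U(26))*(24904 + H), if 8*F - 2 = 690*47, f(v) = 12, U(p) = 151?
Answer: 104771780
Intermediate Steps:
F = 4054 (F = ¼ + (690*47)/8 = ¼ + (⅛)*32430 = ¼ + 16215/4 = 4054)
H = 12
(F + U(26))*(24904 + H) = (4054 + 151)*(24904 + 12) = 4205*24916 = 104771780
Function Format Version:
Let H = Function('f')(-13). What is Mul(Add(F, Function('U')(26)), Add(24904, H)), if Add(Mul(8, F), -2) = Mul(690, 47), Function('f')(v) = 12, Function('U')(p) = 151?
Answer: 104771780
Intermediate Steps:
F = 4054 (F = Add(Rational(1, 4), Mul(Rational(1, 8), Mul(690, 47))) = Add(Rational(1, 4), Mul(Rational(1, 8), 32430)) = Add(Rational(1, 4), Rational(16215, 4)) = 4054)
H = 12
Mul(Add(F, Function('U')(26)), Add(24904, H)) = Mul(Add(4054, 151), Add(24904, 12)) = Mul(4205, 24916) = 104771780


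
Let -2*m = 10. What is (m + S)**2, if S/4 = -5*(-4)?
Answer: 5625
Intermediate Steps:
m = -5 (m = -1/2*10 = -5)
S = 80 (S = 4*(-5*(-4)) = 4*20 = 80)
(m + S)**2 = (-5 + 80)**2 = 75**2 = 5625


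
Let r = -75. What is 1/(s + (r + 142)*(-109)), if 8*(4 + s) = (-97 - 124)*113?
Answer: -8/83429 ≈ -9.5890e-5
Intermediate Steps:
s = -25005/8 (s = -4 + ((-97 - 124)*113)/8 = -4 + (-221*113)/8 = -4 + (⅛)*(-24973) = -4 - 24973/8 = -25005/8 ≈ -3125.6)
1/(s + (r + 142)*(-109)) = 1/(-25005/8 + (-75 + 142)*(-109)) = 1/(-25005/8 + 67*(-109)) = 1/(-25005/8 - 7303) = 1/(-83429/8) = -8/83429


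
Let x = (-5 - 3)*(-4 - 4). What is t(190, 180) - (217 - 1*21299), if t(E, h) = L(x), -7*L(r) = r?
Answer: 147510/7 ≈ 21073.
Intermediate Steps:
x = 64 (x = -8*(-8) = 64)
L(r) = -r/7
t(E, h) = -64/7 (t(E, h) = -⅐*64 = -64/7)
t(190, 180) - (217 - 1*21299) = -64/7 - (217 - 1*21299) = -64/7 - (217 - 21299) = -64/7 - 1*(-21082) = -64/7 + 21082 = 147510/7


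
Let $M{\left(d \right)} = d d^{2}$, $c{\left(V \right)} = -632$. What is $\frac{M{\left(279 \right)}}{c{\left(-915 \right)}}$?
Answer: $- \frac{21717639}{632} \approx -34363.0$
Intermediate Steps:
$M{\left(d \right)} = d^{3}$
$\frac{M{\left(279 \right)}}{c{\left(-915 \right)}} = \frac{279^{3}}{-632} = 21717639 \left(- \frac{1}{632}\right) = - \frac{21717639}{632}$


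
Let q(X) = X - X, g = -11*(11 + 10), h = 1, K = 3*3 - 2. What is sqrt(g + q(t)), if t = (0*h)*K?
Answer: I*sqrt(231) ≈ 15.199*I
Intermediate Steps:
K = 7 (K = 9 - 2 = 7)
g = -231 (g = -11*21 = -231)
t = 0 (t = (0*1)*7 = 0*7 = 0)
q(X) = 0
sqrt(g + q(t)) = sqrt(-231 + 0) = sqrt(-231) = I*sqrt(231)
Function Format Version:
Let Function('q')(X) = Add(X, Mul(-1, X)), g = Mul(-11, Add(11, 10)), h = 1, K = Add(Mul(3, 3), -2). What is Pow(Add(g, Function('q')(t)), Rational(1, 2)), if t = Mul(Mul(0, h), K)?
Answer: Mul(I, Pow(231, Rational(1, 2))) ≈ Mul(15.199, I)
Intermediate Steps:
K = 7 (K = Add(9, -2) = 7)
g = -231 (g = Mul(-11, 21) = -231)
t = 0 (t = Mul(Mul(0, 1), 7) = Mul(0, 7) = 0)
Function('q')(X) = 0
Pow(Add(g, Function('q')(t)), Rational(1, 2)) = Pow(Add(-231, 0), Rational(1, 2)) = Pow(-231, Rational(1, 2)) = Mul(I, Pow(231, Rational(1, 2)))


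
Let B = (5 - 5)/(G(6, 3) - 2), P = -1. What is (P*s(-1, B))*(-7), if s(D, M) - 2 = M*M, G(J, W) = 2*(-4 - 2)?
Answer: 14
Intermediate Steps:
G(J, W) = -12 (G(J, W) = 2*(-6) = -12)
B = 0 (B = (5 - 5)/(-12 - 2) = 0/(-14) = 0*(-1/14) = 0)
s(D, M) = 2 + M² (s(D, M) = 2 + M*M = 2 + M²)
(P*s(-1, B))*(-7) = -(2 + 0²)*(-7) = -(2 + 0)*(-7) = -1*2*(-7) = -2*(-7) = 14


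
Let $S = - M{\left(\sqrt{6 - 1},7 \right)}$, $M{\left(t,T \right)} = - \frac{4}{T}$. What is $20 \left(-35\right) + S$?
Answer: $- \frac{4896}{7} \approx -699.43$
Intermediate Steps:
$S = \frac{4}{7}$ ($S = - \frac{-4}{7} = \left(-1\right) \left(- \frac{4}{7}\right) = \frac{4}{7} \approx 0.57143$)
$20 \left(-35\right) + S = 20 \left(-35\right) + \frac{4}{7} = -700 + \frac{4}{7} = - \frac{4896}{7}$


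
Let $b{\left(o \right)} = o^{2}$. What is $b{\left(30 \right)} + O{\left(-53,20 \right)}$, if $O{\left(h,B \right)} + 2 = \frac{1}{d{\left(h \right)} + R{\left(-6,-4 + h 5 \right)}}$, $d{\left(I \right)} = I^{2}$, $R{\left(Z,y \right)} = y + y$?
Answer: $\frac{2039359}{2271} \approx 898.0$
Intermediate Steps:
$R{\left(Z,y \right)} = 2 y$
$O{\left(h,B \right)} = -2 + \frac{1}{-8 + h^{2} + 10 h}$ ($O{\left(h,B \right)} = -2 + \frac{1}{h^{2} + 2 \left(-4 + h 5\right)} = -2 + \frac{1}{h^{2} + 2 \left(-4 + 5 h\right)} = -2 + \frac{1}{h^{2} + \left(-8 + 10 h\right)} = -2 + \frac{1}{-8 + h^{2} + 10 h}$)
$b{\left(30 \right)} + O{\left(-53,20 \right)} = 30^{2} + \frac{17 - -1060 - 2 \left(-53\right)^{2}}{-8 + \left(-53\right)^{2} + 10 \left(-53\right)} = 900 + \frac{17 + 1060 - 5618}{-8 + 2809 - 530} = 900 + \frac{17 + 1060 - 5618}{2271} = 900 + \frac{1}{2271} \left(-4541\right) = 900 - \frac{4541}{2271} = \frac{2039359}{2271}$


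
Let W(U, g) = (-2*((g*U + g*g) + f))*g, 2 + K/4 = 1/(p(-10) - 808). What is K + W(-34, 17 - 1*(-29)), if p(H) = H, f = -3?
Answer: -20661046/409 ≈ -50516.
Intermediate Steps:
K = -3274/409 (K = -8 + 4/(-10 - 808) = -8 + 4/(-818) = -8 + 4*(-1/818) = -8 - 2/409 = -3274/409 ≈ -8.0049)
W(U, g) = g*(6 - 2*g**2 - 2*U*g) (W(U, g) = (-2*((g*U + g*g) - 3))*g = (-2*((U*g + g**2) - 3))*g = (-2*((g**2 + U*g) - 3))*g = (-2*(-3 + g**2 + U*g))*g = (6 - 2*g**2 - 2*U*g)*g = g*(6 - 2*g**2 - 2*U*g))
K + W(-34, 17 - 1*(-29)) = -3274/409 + 2*(17 - 1*(-29))*(3 - (17 - 1*(-29))**2 - 1*(-34)*(17 - 1*(-29))) = -3274/409 + 2*(17 + 29)*(3 - (17 + 29)**2 - 1*(-34)*(17 + 29)) = -3274/409 + 2*46*(3 - 1*46**2 - 1*(-34)*46) = -3274/409 + 2*46*(3 - 1*2116 + 1564) = -3274/409 + 2*46*(3 - 2116 + 1564) = -3274/409 + 2*46*(-549) = -3274/409 - 50508 = -20661046/409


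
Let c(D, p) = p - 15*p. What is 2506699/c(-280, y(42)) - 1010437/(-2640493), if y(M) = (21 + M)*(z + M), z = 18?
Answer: -6565448836567/139734889560 ≈ -46.985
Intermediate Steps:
y(M) = (18 + M)*(21 + M) (y(M) = (21 + M)*(18 + M) = (18 + M)*(21 + M))
c(D, p) = -14*p
2506699/c(-280, y(42)) - 1010437/(-2640493) = 2506699/((-14*(378 + 42² + 39*42))) - 1010437/(-2640493) = 2506699/((-14*(378 + 1764 + 1638))) - 1010437*(-1/2640493) = 2506699/((-14*3780)) + 1010437/2640493 = 2506699/(-52920) + 1010437/2640493 = 2506699*(-1/52920) + 1010437/2640493 = -2506699/52920 + 1010437/2640493 = -6565448836567/139734889560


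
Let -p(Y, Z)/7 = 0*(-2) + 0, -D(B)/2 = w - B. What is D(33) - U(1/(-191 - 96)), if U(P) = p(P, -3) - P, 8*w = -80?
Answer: 24681/287 ≈ 85.996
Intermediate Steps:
w = -10 (w = (⅛)*(-80) = -10)
D(B) = 20 + 2*B (D(B) = -2*(-10 - B) = 20 + 2*B)
p(Y, Z) = 0 (p(Y, Z) = -7*(0*(-2) + 0) = -7*(0 + 0) = -7*0 = 0)
U(P) = -P (U(P) = 0 - P = -P)
D(33) - U(1/(-191 - 96)) = (20 + 2*33) - (-1)/(-191 - 96) = (20 + 66) - (-1)/(-287) = 86 - (-1)*(-1)/287 = 86 - 1*1/287 = 86 - 1/287 = 24681/287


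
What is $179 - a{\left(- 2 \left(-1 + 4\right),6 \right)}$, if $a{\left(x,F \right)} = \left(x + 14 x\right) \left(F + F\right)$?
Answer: $1259$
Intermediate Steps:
$a{\left(x,F \right)} = 30 F x$ ($a{\left(x,F \right)} = 15 x 2 F = 30 F x$)
$179 - a{\left(- 2 \left(-1 + 4\right),6 \right)} = 179 - 30 \cdot 6 \left(- 2 \left(-1 + 4\right)\right) = 179 - 30 \cdot 6 \left(\left(-2\right) 3\right) = 179 - 30 \cdot 6 \left(-6\right) = 179 - -1080 = 179 + 1080 = 1259$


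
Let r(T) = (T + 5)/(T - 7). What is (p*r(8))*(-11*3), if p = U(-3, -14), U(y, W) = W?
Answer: 6006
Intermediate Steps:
r(T) = (5 + T)/(-7 + T)
p = -14
(p*r(8))*(-11*3) = (-14*(5 + 8)/(-7 + 8))*(-11*3) = -14*13/1*(-33) = -14*13*(-33) = -182*(-33) = 6006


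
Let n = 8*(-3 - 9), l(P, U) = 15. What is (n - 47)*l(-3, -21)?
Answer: -2145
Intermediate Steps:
n = -96 (n = 8*(-12) = -96)
(n - 47)*l(-3, -21) = (-96 - 47)*15 = -143*15 = -2145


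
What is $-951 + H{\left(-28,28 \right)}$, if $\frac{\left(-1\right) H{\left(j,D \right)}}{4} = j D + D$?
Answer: $2073$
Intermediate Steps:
$H{\left(j,D \right)} = - 4 D - 4 D j$ ($H{\left(j,D \right)} = - 4 \left(j D + D\right) = - 4 \left(D j + D\right) = - 4 \left(D + D j\right) = - 4 D - 4 D j$)
$-951 + H{\left(-28,28 \right)} = -951 - 112 \left(1 - 28\right) = -951 - 112 \left(-27\right) = -951 + 3024 = 2073$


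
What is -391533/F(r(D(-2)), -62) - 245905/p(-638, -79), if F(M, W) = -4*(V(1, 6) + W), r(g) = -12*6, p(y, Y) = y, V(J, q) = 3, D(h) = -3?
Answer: -8716567/6844 ≈ -1273.6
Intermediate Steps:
r(g) = -72
F(M, W) = -12 - 4*W (F(M, W) = -4*(3 + W) = -12 - 4*W)
-391533/F(r(D(-2)), -62) - 245905/p(-638, -79) = -391533/(-12 - 4*(-62)) - 245905/(-638) = -391533/(-12 + 248) - 245905*(-1/638) = -391533/236 + 22355/58 = -8716567/6844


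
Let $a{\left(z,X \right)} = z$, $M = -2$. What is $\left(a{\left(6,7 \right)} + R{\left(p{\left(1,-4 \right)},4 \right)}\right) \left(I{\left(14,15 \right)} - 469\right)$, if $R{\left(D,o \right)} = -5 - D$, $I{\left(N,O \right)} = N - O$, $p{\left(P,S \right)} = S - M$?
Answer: $-1410$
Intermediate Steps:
$p{\left(P,S \right)} = 2 + S$ ($p{\left(P,S \right)} = S - -2 = S + 2 = 2 + S$)
$\left(a{\left(6,7 \right)} + R{\left(p{\left(1,-4 \right)},4 \right)}\right) \left(I{\left(14,15 \right)} - 469\right) = \left(6 - 3\right) \left(\left(14 - 15\right) - 469\right) = \left(6 + \left(-5 + 2\right)\right) \left(-1 - 469\right) = \left(6 - 3\right) \left(-470\right) = 3 \left(-470\right) = -1410$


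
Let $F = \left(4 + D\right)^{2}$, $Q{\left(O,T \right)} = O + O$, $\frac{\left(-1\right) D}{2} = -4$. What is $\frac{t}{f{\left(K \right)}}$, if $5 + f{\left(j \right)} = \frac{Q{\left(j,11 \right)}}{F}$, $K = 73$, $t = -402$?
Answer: $\frac{28944}{287} \approx 100.85$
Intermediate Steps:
$D = 8$ ($D = \left(-2\right) \left(-4\right) = 8$)
$Q{\left(O,T \right)} = 2 O$
$F = 144$ ($F = \left(4 + 8\right)^{2} = 12^{2} = 144$)
$f{\left(j \right)} = -5 + \frac{j}{72}$ ($f{\left(j \right)} = -5 + \frac{2 j}{144} = -5 + 2 j \frac{1}{144} = -5 + \frac{j}{72}$)
$\frac{t}{f{\left(K \right)}} = - \frac{402}{-5 + \frac{1}{72} \cdot 73} = - \frac{402}{-5 + \frac{73}{72}} = - \frac{402}{- \frac{287}{72}} = \left(-402\right) \left(- \frac{72}{287}\right) = \frac{28944}{287}$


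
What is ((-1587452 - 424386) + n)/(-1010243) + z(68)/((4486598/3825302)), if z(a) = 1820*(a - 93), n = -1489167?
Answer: -87909170129766005/2266277111657 ≈ -38790.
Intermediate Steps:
z(a) = -169260 + 1820*a (z(a) = 1820*(-93 + a) = -169260 + 1820*a)
((-1587452 - 424386) + n)/(-1010243) + z(68)/((4486598/3825302)) = ((-1587452 - 424386) - 1489167)/(-1010243) + (-169260 + 1820*68)/((4486598/3825302)) = (-2011838 - 1489167)*(-1/1010243) + (-169260 + 123760)/((4486598*(1/3825302))) = -3501005*(-1/1010243) - 45500/2243299/1912651 = 3501005/1010243 - 45500*1912651/2243299 = 3501005/1010243 - 87025620500/2243299 = -87909170129766005/2266277111657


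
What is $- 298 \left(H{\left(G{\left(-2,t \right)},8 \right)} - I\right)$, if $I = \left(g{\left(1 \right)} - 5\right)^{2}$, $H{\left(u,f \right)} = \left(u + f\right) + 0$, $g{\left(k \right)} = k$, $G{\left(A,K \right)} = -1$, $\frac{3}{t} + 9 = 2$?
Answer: $2682$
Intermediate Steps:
$t = - \frac{3}{7}$ ($t = \frac{3}{-9 + 2} = \frac{3}{-7} = 3 \left(- \frac{1}{7}\right) = - \frac{3}{7} \approx -0.42857$)
$H{\left(u,f \right)} = f + u$ ($H{\left(u,f \right)} = \left(f + u\right) + 0 = f + u$)
$I = 16$ ($I = \left(1 - 5\right)^{2} = \left(-4\right)^{2} = 16$)
$- 298 \left(H{\left(G{\left(-2,t \right)},8 \right)} - I\right) = - 298 \left(\left(8 - 1\right) - 16\right) = - 298 \left(7 - 16\right) = \left(-298\right) \left(-9\right) = 2682$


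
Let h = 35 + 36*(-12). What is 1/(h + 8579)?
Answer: 1/8182 ≈ 0.00012222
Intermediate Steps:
h = -397 (h = 35 - 432 = -397)
1/(h + 8579) = 1/(-397 + 8579) = 1/8182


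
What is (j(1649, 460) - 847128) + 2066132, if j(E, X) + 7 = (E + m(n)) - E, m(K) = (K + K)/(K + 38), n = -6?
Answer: 9751973/8 ≈ 1.2190e+6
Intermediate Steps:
m(K) = 2*K/(38 + K) (m(K) = (2*K)/(38 + K) = 2*K/(38 + K))
j(E, X) = -59/8 (j(E, X) = -7 + ((E + 2*(-6)/(38 - 6)) - E) = -7 + ((E + 2*(-6)/32) - E) = -7 + ((E + 2*(-6)*(1/32)) - E) = -7 + ((E - 3/8) - E) = -7 + ((-3/8 + E) - E) = -7 - 3/8 = -59/8)
(j(1649, 460) - 847128) + 2066132 = (-59/8 - 847128) + 2066132 = -6777083/8 + 2066132 = 9751973/8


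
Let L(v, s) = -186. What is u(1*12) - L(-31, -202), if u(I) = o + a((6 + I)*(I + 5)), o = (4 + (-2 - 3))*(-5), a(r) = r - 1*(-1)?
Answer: 498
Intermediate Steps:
a(r) = 1 + r (a(r) = r + 1 = 1 + r)
o = 5 (o = (4 - 5)*(-5) = -1*(-5) = 5)
u(I) = 6 + (5 + I)*(6 + I) (u(I) = 5 + (1 + (6 + I)*(I + 5)) = 5 + (1 + (6 + I)*(5 + I)) = 5 + (1 + (5 + I)*(6 + I)) = 6 + (5 + I)*(6 + I))
u(1*12) - L(-31, -202) = (36 + (1*12)² + 11*(1*12)) - 1*(-186) = (36 + 12² + 11*12) + 186 = (36 + 144 + 132) + 186 = 312 + 186 = 498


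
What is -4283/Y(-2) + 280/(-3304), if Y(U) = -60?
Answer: 252397/3540 ≈ 71.299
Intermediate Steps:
-4283/Y(-2) + 280/(-3304) = -4283/(-60) + 280/(-3304) = -4283*(-1/60) + 280*(-1/3304) = 4283/60 - 5/59 = 252397/3540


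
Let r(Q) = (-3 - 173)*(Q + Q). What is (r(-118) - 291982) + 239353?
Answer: -11093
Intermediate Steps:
r(Q) = -352*Q
(r(-118) - 291982) + 239353 = (-352*(-118) - 291982) + 239353 = (41536 - 291982) + 239353 = -250446 + 239353 = -11093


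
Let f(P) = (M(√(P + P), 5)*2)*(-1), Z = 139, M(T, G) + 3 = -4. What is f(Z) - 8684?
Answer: -8670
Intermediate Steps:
M(T, G) = -7 (M(T, G) = -3 - 4 = -7)
f(P) = 14 (f(P) = -7*2*(-1) = -14*(-1) = 14)
f(Z) - 8684 = 14 - 8684 = -8670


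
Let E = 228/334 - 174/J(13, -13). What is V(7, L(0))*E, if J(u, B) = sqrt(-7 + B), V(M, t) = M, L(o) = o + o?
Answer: 798/167 + 609*I*sqrt(5)/5 ≈ 4.7784 + 272.35*I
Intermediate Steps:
L(o) = 2*o
E = 114/167 + 87*I*sqrt(5)/5 (E = 228/334 - 174/sqrt(-7 - 13) = 228*(1/334) - 174*(-I*sqrt(5)/10) = 114/167 - 174*(-I*sqrt(5)/10) = 114/167 - (-87)*I*sqrt(5)/5 = 114/167 + 87*I*sqrt(5)/5 ≈ 0.68263 + 38.908*I)
V(7, L(0))*E = 7*(114/167 + 87*I*sqrt(5)/5) = 798/167 + 609*I*sqrt(5)/5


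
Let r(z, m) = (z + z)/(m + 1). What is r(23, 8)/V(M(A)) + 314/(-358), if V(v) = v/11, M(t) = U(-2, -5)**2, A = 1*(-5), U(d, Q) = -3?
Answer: 77857/14499 ≈ 5.3698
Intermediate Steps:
r(z, m) = 2*z/(1 + m) (r(z, m) = (2*z)/(1 + m) = 2*z/(1 + m))
A = -5
M(t) = 9 (M(t) = (-3)**2 = 9)
V(v) = v/11 (V(v) = v*(1/11) = v/11)
r(23, 8)/V(M(A)) + 314/(-358) = (2*23/(1 + 8))/(((1/11)*9)) + 314/(-358) = (2*23/9)/(9/11) + 314*(-1/358) = (2*23*(1/9))*(11/9) - 157/179 = (46/9)*(11/9) - 157/179 = 506/81 - 157/179 = 77857/14499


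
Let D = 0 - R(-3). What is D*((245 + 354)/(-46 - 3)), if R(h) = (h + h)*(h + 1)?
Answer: 7188/49 ≈ 146.69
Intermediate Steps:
R(h) = 2*h*(1 + h) (R(h) = (2*h)*(1 + h) = 2*h*(1 + h))
D = -12 (D = 0 - 2*(-3)*(1 - 3) = 0 - 2*(-3)*(-2) = 0 - 1*12 = 0 - 12 = -12)
D*((245 + 354)/(-46 - 3)) = -12*(245 + 354)/(-46 - 3) = -7188/(-49) = -7188*(-1)/49 = -12*(-599/49) = 7188/49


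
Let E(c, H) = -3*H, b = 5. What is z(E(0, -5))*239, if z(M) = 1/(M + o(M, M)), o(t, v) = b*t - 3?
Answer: 239/87 ≈ 2.7471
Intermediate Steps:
o(t, v) = -3 + 5*t (o(t, v) = 5*t - 3 = -3 + 5*t)
z(M) = 1/(-3 + 6*M) (z(M) = 1/(M + (-3 + 5*M)) = 1/(-3 + 6*M))
z(E(0, -5))*239 = (1/(3*(-1 + 2*(-3*(-5)))))*239 = (1/(3*(-1 + 2*15)))*239 = (1/(3*(-1 + 30)))*239 = ((1/3)/29)*239 = ((1/3)*(1/29))*239 = (1/87)*239 = 239/87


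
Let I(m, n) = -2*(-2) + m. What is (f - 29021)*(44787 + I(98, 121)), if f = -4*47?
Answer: -1311162801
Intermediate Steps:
f = -188
I(m, n) = 4 + m
(f - 29021)*(44787 + I(98, 121)) = (-188 - 29021)*(44787 + (4 + 98)) = -29209*(44787 + 102) = -29209*44889 = -1311162801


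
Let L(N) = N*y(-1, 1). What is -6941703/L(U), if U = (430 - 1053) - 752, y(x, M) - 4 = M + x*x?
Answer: 2313901/2750 ≈ 841.42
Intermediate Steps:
y(x, M) = 4 + M + x**2 (y(x, M) = 4 + (M + x*x) = 4 + (M + x**2) = 4 + M + x**2)
U = -1375 (U = -623 - 752 = -1375)
L(N) = 6*N (L(N) = N*(4 + 1 + (-1)**2) = N*(4 + 1 + 1) = N*6 = 6*N)
-6941703/L(U) = -6941703/(6*(-1375)) = -6941703/(-8250) = -6941703*(-1/8250) = 2313901/2750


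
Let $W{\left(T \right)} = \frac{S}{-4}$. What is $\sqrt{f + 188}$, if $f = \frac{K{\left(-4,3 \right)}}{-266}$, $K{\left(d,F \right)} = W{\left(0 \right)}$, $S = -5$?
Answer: $\frac{\sqrt{53207182}}{532} \approx 13.711$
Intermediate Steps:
$W{\left(T \right)} = \frac{5}{4}$ ($W{\left(T \right)} = - \frac{5}{-4} = \left(-5\right) \left(- \frac{1}{4}\right) = \frac{5}{4}$)
$K{\left(d,F \right)} = \frac{5}{4}$
$f = - \frac{5}{1064}$ ($f = \frac{5}{4 \left(-266\right)} = \frac{5}{4} \left(- \frac{1}{266}\right) = - \frac{5}{1064} \approx -0.0046992$)
$\sqrt{f + 188} = \sqrt{- \frac{5}{1064} + 188} = \sqrt{\frac{200027}{1064}} = \frac{\sqrt{53207182}}{532}$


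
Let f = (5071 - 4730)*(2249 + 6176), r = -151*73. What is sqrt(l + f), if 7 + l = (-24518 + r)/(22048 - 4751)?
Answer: sqrt(17541567968065)/2471 ≈ 1695.0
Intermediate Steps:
r = -11023
f = 2872925 (f = 341*8425 = 2872925)
l = -156620/17297 (l = -7 + (-24518 - 11023)/(22048 - 4751) = -7 - 35541/17297 = -156620/17297 ≈ -9.0547)
sqrt(l + f) = sqrt(-156620/17297 + 2872925) = sqrt(49692827105/17297) = sqrt(17541567968065)/2471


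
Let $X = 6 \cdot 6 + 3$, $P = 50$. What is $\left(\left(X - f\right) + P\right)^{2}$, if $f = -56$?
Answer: $21025$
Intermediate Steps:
$X = 39$ ($X = 36 + 3 = 39$)
$\left(\left(X - f\right) + P\right)^{2} = \left(\left(39 - -56\right) + 50\right)^{2} = \left(\left(39 + 56\right) + 50\right)^{2} = \left(95 + 50\right)^{2} = 145^{2} = 21025$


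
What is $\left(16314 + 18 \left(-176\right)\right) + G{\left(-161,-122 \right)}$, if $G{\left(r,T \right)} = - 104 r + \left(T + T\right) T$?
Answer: $59658$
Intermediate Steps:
$G{\left(r,T \right)} = - 104 r + 2 T^{2}$ ($G{\left(r,T \right)} = - 104 r + 2 T T = - 104 r + 2 T^{2}$)
$\left(16314 + 18 \left(-176\right)\right) + G{\left(-161,-122 \right)} = \left(16314 + 18 \left(-176\right)\right) + \left(\left(-104\right) \left(-161\right) + 2 \left(-122\right)^{2}\right) = \left(16314 - 3168\right) + \left(16744 + 2 \cdot 14884\right) = 13146 + \left(16744 + 29768\right) = 13146 + 46512 = 59658$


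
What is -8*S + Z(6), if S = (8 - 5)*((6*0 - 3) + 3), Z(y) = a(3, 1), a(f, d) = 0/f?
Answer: 0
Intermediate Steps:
a(f, d) = 0
Z(y) = 0
S = 0 (S = 3*((0 - 3) + 3) = 3*(-3 + 3) = 3*0 = 0)
-8*S + Z(6) = -8*0 + 0 = 0 + 0 = 0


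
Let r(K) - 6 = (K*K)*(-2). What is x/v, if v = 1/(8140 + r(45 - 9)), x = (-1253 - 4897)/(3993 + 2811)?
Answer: -2846425/567 ≈ -5020.1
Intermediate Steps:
x = -1025/1134 (x = -6150/6804 = -6150*1/6804 = -1025/1134 ≈ -0.90388)
r(K) = 6 - 2*K² (r(K) = 6 + (K*K)*(-2) = 6 + K²*(-2) = 6 - 2*K²)
v = 1/5554 (v = 1/(8140 + (6 - 2*(45 - 9)²)) = 1/(8140 + (6 - 2*36²)) = 1/(8140 + (6 - 2*1296)) = 1/(8140 + (6 - 2592)) = 1/(8140 - 2586) = 1/5554 ≈ 0.00018005)
x/v = -1025/(1134*1/5554) = -1025/1134*5554 = -2846425/567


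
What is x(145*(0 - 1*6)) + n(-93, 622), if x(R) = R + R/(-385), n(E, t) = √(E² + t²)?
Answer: -66816/77 + √395533 ≈ -238.83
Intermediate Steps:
x(R) = 384*R/385 (x(R) = R + R*(-1/385) = R - R/385 = 384*R/385)
x(145*(0 - 1*6)) + n(-93, 622) = 384*(145*(0 - 1*6))/385 + √((-93)² + 622²) = 384*(145*(0 - 6))/385 + √(8649 + 386884) = 384*(145*(-6))/385 + √395533 = (384/385)*(-870) + √395533 = -66816/77 + √395533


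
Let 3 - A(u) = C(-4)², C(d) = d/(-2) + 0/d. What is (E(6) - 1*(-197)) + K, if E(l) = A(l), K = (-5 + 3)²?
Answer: 200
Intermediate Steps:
K = 4 (K = (-2)² = 4)
C(d) = -d/2 (C(d) = d*(-½) + 0 = -d/2 + 0 = -d/2)
A(u) = -1 (A(u) = 3 - (-½*(-4))² = 3 - 1*2² = 3 - 1*4 = 3 - 4 = -1)
E(l) = -1
(E(6) - 1*(-197)) + K = (-1 - 1*(-197)) + 4 = (-1 + 197) + 4 = 196 + 4 = 200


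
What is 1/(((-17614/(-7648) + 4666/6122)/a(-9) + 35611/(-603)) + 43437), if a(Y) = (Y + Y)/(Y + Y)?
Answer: 7058274192/306195055331857 ≈ 2.3052e-5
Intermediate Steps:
a(Y) = 1 (a(Y) = (2*Y)/((2*Y)) = (2*Y)*(1/(2*Y)) = 1)
1/(((-17614/(-7648) + 4666/6122)/a(-9) + 35611/(-603)) + 43437) = 1/(((-17614/(-7648) + 4666/6122)/1 + 35611/(-603)) + 43437) = 1/(((-17614*(-1/7648) + 4666*(1/6122))*1 + 35611*(-1/603)) + 43437) = 1/(((8807/3824 + 2333/3061)*1 - 35611/603) + 43437) = 1/(((35879619/11705264)*1 - 35611/603) + 43437) = 1/((35879619/11705264 - 35611/603) + 43437) = 1/(-395200746047/7058274192 + 43437) = 1/(306195055331857/7058274192) = 7058274192/306195055331857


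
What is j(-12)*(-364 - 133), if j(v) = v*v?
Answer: -71568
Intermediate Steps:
j(v) = v²
j(-12)*(-364 - 133) = (-12)²*(-364 - 133) = 144*(-497) = -71568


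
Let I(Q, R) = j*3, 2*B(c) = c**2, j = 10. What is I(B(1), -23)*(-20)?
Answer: -600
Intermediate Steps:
B(c) = c**2/2
I(Q, R) = 30 (I(Q, R) = 10*3 = 30)
I(B(1), -23)*(-20) = 30*(-20) = -600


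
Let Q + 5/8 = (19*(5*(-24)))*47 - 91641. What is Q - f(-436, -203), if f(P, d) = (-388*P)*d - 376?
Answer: 273141427/8 ≈ 3.4143e+7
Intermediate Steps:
f(P, d) = -376 - 388*P*d (f(P, d) = -388*P*d - 376 = -376 - 388*P*d)
Q = -1590413/8 (Q = -5/8 + ((19*(5*(-24)))*47 - 91641) = -5/8 + ((19*(-120))*47 - 91641) = -5/8 + (-2280*47 - 91641) = -5/8 + (-107160 - 91641) = -5/8 - 198801 = -1590413/8 ≈ -1.9880e+5)
Q - f(-436, -203) = -1590413/8 - (-376 - 388*(-436)*(-203)) = -1590413/8 - (-376 - 34341104) = -1590413/8 - 1*(-34341480) = -1590413/8 + 34341480 = 273141427/8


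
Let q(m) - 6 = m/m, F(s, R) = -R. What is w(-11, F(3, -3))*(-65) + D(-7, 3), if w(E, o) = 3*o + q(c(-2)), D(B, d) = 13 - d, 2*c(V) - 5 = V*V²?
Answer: -1030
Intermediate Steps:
c(V) = 5/2 + V³/2 (c(V) = 5/2 + (V*V²)/2 = 5/2 + V³/2)
q(m) = 7 (q(m) = 6 + m/m = 6 + 1 = 7)
w(E, o) = 7 + 3*o (w(E, o) = 3*o + 7 = 7 + 3*o)
w(-11, F(3, -3))*(-65) + D(-7, 3) = (7 + 3*(-1*(-3)))*(-65) + (13 - 1*3) = (7 + 3*3)*(-65) + (13 - 3) = (7 + 9)*(-65) + 10 = 16*(-65) + 10 = -1040 + 10 = -1030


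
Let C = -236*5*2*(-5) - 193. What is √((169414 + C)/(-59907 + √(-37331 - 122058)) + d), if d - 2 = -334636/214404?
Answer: √53601*√((-8292516120 - 23543*I*√159389)/(59907 - I*√159389))/53601 ≈ 0.0062653 - 1.607*I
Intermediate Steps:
d = 23543/53601 (d = 2 - 334636/214404 = 2 - 334636*1/214404 = 2 - 83659/53601 = 23543/53601 ≈ 0.43923)
C = 11607 (C = -2360*(-5) - 193 = -236*(-50) - 193 = 11800 - 193 = 11607)
√((169414 + C)/(-59907 + √(-37331 - 122058)) + d) = √((169414 + 11607)/(-59907 + √(-37331 - 122058)) + 23543/53601) = √(181021/(-59907 + √(-159389)) + 23543/53601) = √(181021/(-59907 + I*√159389) + 23543/53601) = √(23543/53601 + 181021/(-59907 + I*√159389))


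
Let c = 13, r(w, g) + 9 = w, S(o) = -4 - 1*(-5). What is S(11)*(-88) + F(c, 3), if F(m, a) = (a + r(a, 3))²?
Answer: -79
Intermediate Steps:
S(o) = 1 (S(o) = -4 + 5 = 1)
r(w, g) = -9 + w
F(m, a) = (-9 + 2*a)² (F(m, a) = (a + (-9 + a))² = (-9 + 2*a)²)
S(11)*(-88) + F(c, 3) = 1*(-88) + (-9 + 2*3)² = -88 + (-9 + 6)² = -88 + (-3)² = -88 + 9 = -79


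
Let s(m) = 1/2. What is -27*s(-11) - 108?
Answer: -243/2 ≈ -121.50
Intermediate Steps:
s(m) = ½
-27*s(-11) - 108 = -27*½ - 108 = -27/2 - 108 = -243/2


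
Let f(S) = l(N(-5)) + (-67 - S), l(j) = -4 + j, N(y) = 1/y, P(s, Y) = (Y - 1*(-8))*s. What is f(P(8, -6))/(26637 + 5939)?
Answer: -109/40720 ≈ -0.0026768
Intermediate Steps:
P(s, Y) = s*(8 + Y) (P(s, Y) = (Y + 8)*s = (8 + Y)*s = s*(8 + Y))
N(y) = 1/y
f(S) = -356/5 - S (f(S) = (-4 + 1/(-5)) + (-67 - S) = (-4 - 1/5) + (-67 - S) = -21/5 + (-67 - S) = -356/5 - S)
f(P(8, -6))/(26637 + 5939) = (-356/5 - 8*(8 - 6))/(26637 + 5939) = (-356/5 - 8*2)/32576 = (-356/5 - 1*16)*(1/32576) = (-356/5 - 16)*(1/32576) = -436/5*1/32576 = -109/40720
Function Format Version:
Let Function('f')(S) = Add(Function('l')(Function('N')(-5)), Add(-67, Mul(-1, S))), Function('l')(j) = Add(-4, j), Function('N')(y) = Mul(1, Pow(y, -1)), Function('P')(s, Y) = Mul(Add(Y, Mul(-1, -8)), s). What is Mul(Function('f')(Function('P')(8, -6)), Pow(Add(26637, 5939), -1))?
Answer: Rational(-109, 40720) ≈ -0.0026768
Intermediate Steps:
Function('P')(s, Y) = Mul(s, Add(8, Y)) (Function('P')(s, Y) = Mul(Add(Y, 8), s) = Mul(Add(8, Y), s) = Mul(s, Add(8, Y)))
Function('N')(y) = Pow(y, -1)
Function('f')(S) = Add(Rational(-356, 5), Mul(-1, S)) (Function('f')(S) = Add(Add(-4, Pow(-5, -1)), Add(-67, Mul(-1, S))) = Add(Add(-4, Rational(-1, 5)), Add(-67, Mul(-1, S))) = Add(Rational(-21, 5), Add(-67, Mul(-1, S))) = Add(Rational(-356, 5), Mul(-1, S)))
Mul(Function('f')(Function('P')(8, -6)), Pow(Add(26637, 5939), -1)) = Mul(Add(Rational(-356, 5), Mul(-1, Mul(8, Add(8, -6)))), Pow(Add(26637, 5939), -1)) = Mul(Add(Rational(-356, 5), Mul(-1, Mul(8, 2))), Pow(32576, -1)) = Mul(Add(Rational(-356, 5), Mul(-1, 16)), Rational(1, 32576)) = Mul(Add(Rational(-356, 5), -16), Rational(1, 32576)) = Mul(Rational(-436, 5), Rational(1, 32576)) = Rational(-109, 40720)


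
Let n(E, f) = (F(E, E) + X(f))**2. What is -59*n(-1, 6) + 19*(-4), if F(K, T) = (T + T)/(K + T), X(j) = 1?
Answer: -312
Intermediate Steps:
F(K, T) = 2*T/(K + T) (F(K, T) = (2*T)/(K + T) = 2*T/(K + T))
n(E, f) = 4 (n(E, f) = (2*E/(E + E) + 1)**2 = (2*E/((2*E)) + 1)**2 = (2*E*(1/(2*E)) + 1)**2 = (1 + 1)**2 = 2**2 = 4)
-59*n(-1, 6) + 19*(-4) = -59*4 + 19*(-4) = -236 - 76 = -312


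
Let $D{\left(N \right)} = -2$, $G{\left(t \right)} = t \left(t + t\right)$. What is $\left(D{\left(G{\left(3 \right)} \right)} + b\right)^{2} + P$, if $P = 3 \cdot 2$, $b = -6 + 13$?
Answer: $31$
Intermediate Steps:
$G{\left(t \right)} = 2 t^{2}$ ($G{\left(t \right)} = t 2 t = 2 t^{2}$)
$b = 7$
$P = 6$
$\left(D{\left(G{\left(3 \right)} \right)} + b\right)^{2} + P = \left(-2 + 7\right)^{2} + 6 = 5^{2} + 6 = 25 + 6 = 31$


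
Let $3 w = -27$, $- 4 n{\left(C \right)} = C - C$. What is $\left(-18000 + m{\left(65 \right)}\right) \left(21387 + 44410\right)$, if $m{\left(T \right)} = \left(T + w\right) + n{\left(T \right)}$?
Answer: $-1180661368$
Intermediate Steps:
$n{\left(C \right)} = 0$ ($n{\left(C \right)} = - \frac{C - C}{4} = \left(- \frac{1}{4}\right) 0 = 0$)
$w = -9$ ($w = \frac{1}{3} \left(-27\right) = -9$)
$m{\left(T \right)} = -9 + T$ ($m{\left(T \right)} = \left(T - 9\right) + 0 = \left(-9 + T\right) + 0 = -9 + T$)
$\left(-18000 + m{\left(65 \right)}\right) \left(21387 + 44410\right) = \left(-18000 + \left(-9 + 65\right)\right) \left(21387 + 44410\right) = \left(-18000 + 56\right) 65797 = \left(-17944\right) 65797 = -1180661368$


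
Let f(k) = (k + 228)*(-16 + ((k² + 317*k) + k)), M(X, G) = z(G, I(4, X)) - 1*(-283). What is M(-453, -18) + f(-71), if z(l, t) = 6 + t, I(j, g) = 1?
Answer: -2755531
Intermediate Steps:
M(X, G) = 290 (M(X, G) = (6 + 1) - 1*(-283) = 7 + 283 = 290)
f(k) = (228 + k)*(-16 + k² + 318*k) (f(k) = (228 + k)*(-16 + (k² + 318*k)) = (228 + k)*(-16 + k² + 318*k))
M(-453, -18) + f(-71) = 290 + (-3648 + (-71)³ + 546*(-71)² + 72488*(-71)) = 290 + (-3648 - 357911 + 546*5041 - 5146648) = 290 + (-3648 - 357911 + 2752386 - 5146648) = 290 - 2755821 = -2755531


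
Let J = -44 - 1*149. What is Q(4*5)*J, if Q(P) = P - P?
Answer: 0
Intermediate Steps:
Q(P) = 0
J = -193 (J = -44 - 149 = -193)
Q(4*5)*J = 0*(-193) = 0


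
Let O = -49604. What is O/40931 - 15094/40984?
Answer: -1325391425/838758052 ≈ -1.5802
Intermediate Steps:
O/40931 - 15094/40984 = -49604/40931 - 15094/40984 = -49604*1/40931 - 15094*1/40984 = -49604/40931 - 7547/20492 = -1325391425/838758052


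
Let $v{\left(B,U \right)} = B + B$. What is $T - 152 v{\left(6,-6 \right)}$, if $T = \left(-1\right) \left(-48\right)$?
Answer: $-1776$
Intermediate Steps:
$v{\left(B,U \right)} = 2 B$
$T = 48$
$T - 152 v{\left(6,-6 \right)} = 48 - 152 \cdot 2 \cdot 6 = 48 - 1824 = -1776$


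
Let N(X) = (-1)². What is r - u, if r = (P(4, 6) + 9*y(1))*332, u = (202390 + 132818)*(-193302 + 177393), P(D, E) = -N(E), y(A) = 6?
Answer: 5332841668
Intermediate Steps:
N(X) = 1
P(D, E) = -1 (P(D, E) = -1*1 = -1)
u = -5332824072 (u = 335208*(-15909) = -5332824072)
r = 17596 (r = (-1 + 9*6)*332 = (-1 + 54)*332 = 53*332 = 17596)
r - u = 17596 - 1*(-5332824072) = 17596 + 5332824072 = 5332841668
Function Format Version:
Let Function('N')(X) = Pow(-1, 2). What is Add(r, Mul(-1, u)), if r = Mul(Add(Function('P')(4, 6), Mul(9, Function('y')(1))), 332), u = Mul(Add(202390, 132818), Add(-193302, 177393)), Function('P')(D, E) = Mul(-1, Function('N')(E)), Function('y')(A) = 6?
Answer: 5332841668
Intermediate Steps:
Function('N')(X) = 1
Function('P')(D, E) = -1 (Function('P')(D, E) = Mul(-1, 1) = -1)
u = -5332824072 (u = Mul(335208, -15909) = -5332824072)
r = 17596 (r = Mul(Add(-1, Mul(9, 6)), 332) = Mul(Add(-1, 54), 332) = Mul(53, 332) = 17596)
Add(r, Mul(-1, u)) = Add(17596, Mul(-1, -5332824072)) = Add(17596, 5332824072) = 5332841668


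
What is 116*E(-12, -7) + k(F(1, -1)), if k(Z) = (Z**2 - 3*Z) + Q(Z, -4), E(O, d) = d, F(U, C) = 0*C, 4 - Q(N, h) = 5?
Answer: -813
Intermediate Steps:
Q(N, h) = -1 (Q(N, h) = 4 - 1*5 = 4 - 5 = -1)
F(U, C) = 0
k(Z) = -1 + Z**2 - 3*Z (k(Z) = (Z**2 - 3*Z) - 1 = -1 + Z**2 - 3*Z)
116*E(-12, -7) + k(F(1, -1)) = 116*(-7) + (-1 + 0**2 - 3*0) = -812 + (-1 + 0 + 0) = -812 - 1 = -813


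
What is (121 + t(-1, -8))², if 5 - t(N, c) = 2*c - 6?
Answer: 21904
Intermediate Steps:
t(N, c) = 11 - 2*c (t(N, c) = 5 - (2*c - 6) = 5 - (-6 + 2*c) = 5 + (6 - 2*c) = 11 - 2*c)
(121 + t(-1, -8))² = (121 + (11 - 2*(-8)))² = (121 + (11 + 16))² = (121 + 27)² = 148² = 21904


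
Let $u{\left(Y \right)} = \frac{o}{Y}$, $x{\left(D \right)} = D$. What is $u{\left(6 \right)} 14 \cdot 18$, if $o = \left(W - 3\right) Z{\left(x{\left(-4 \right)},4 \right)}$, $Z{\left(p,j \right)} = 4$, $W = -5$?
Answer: $-1344$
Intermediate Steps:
$o = -32$ ($o = \left(-5 - 3\right) 4 = \left(-8\right) 4 = -32$)
$u{\left(Y \right)} = - \frac{32}{Y}$
$u{\left(6 \right)} 14 \cdot 18 = - \frac{32}{6} \cdot 14 \cdot 18 = \left(-32\right) \frac{1}{6} \cdot 14 \cdot 18 = \left(- \frac{16}{3}\right) 14 \cdot 18 = \left(- \frac{224}{3}\right) 18 = -1344$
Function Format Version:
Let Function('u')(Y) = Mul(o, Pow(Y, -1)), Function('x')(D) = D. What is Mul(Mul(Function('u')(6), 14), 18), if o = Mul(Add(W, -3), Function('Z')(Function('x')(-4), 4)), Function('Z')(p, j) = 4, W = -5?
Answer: -1344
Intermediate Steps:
o = -32 (o = Mul(Add(-5, -3), 4) = Mul(-8, 4) = -32)
Function('u')(Y) = Mul(-32, Pow(Y, -1))
Mul(Mul(Function('u')(6), 14), 18) = Mul(Mul(Mul(-32, Pow(6, -1)), 14), 18) = Mul(Mul(Mul(-32, Rational(1, 6)), 14), 18) = Mul(Mul(Rational(-16, 3), 14), 18) = Mul(Rational(-224, 3), 18) = -1344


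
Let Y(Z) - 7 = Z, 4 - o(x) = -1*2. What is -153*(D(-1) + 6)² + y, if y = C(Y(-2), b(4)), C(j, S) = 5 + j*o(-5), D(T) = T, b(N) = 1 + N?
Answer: -3790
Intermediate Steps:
o(x) = 6 (o(x) = 4 - (-1)*2 = 4 - 1*(-2) = 4 + 2 = 6)
Y(Z) = 7 + Z
C(j, S) = 5 + 6*j (C(j, S) = 5 + j*6 = 5 + 6*j)
y = 35 (y = 5 + 6*(7 - 2) = 5 + 6*5 = 5 + 30 = 35)
-153*(D(-1) + 6)² + y = -153*(-1 + 6)² + 35 = -153*5² + 35 = -153*25 + 35 = -3825 + 35 = -3790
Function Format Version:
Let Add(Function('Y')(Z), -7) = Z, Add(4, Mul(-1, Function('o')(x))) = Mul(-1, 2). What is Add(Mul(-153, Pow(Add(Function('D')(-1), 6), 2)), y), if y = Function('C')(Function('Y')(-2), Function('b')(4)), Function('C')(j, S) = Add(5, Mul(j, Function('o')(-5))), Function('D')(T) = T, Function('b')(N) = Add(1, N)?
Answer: -3790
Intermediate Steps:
Function('o')(x) = 6 (Function('o')(x) = Add(4, Mul(-1, Mul(-1, 2))) = Add(4, Mul(-1, -2)) = Add(4, 2) = 6)
Function('Y')(Z) = Add(7, Z)
Function('C')(j, S) = Add(5, Mul(6, j)) (Function('C')(j, S) = Add(5, Mul(j, 6)) = Add(5, Mul(6, j)))
y = 35 (y = Add(5, Mul(6, Add(7, -2))) = Add(5, Mul(6, 5)) = Add(5, 30) = 35)
Add(Mul(-153, Pow(Add(Function('D')(-1), 6), 2)), y) = Add(Mul(-153, Pow(Add(-1, 6), 2)), 35) = Add(Mul(-153, Pow(5, 2)), 35) = Add(Mul(-153, 25), 35) = Add(-3825, 35) = -3790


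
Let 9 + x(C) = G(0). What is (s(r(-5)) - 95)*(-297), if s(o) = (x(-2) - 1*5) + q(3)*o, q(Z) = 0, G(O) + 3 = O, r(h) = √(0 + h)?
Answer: 33264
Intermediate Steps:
r(h) = √h
G(O) = -3 + O
x(C) = -12 (x(C) = -9 + (-3 + 0) = -9 - 3 = -12)
s(o) = -17 (s(o) = (-12 - 1*5) + 0*o = (-12 - 5) + 0 = -17 + 0 = -17)
(s(r(-5)) - 95)*(-297) = (-17 - 95)*(-297) = -112*(-297) = 33264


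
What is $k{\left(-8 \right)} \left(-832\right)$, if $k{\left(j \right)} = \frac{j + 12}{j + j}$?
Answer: $208$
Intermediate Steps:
$k{\left(j \right)} = \frac{12 + j}{2 j}$
$k{\left(-8 \right)} \left(-832\right) = \frac{12 - 8}{2 \left(-8\right)} \left(-832\right) = \frac{1}{2} \left(- \frac{1}{8}\right) 4 \left(-832\right) = \left(- \frac{1}{4}\right) \left(-832\right) = 208$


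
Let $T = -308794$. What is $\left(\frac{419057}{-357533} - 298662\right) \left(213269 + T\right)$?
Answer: $\frac{10200344809234075}{357533} \approx 2.853 \cdot 10^{10}$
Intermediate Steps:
$\left(\frac{419057}{-357533} - 298662\right) \left(213269 + T\right) = \left(\frac{419057}{-357533} - 298662\right) \left(213269 - 308794\right) = \left(419057 \left(- \frac{1}{357533}\right) - 298662\right) \left(-95525\right) = \left(- \frac{419057}{357533} - 298662\right) \left(-95525\right) = \left(- \frac{106781939903}{357533}\right) \left(-95525\right) = \frac{10200344809234075}{357533}$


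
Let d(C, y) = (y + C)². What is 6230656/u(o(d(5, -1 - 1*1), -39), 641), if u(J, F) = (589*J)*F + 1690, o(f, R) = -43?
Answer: -6230656/16232917 ≈ -0.38383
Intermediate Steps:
d(C, y) = (C + y)²
u(J, F) = 1690 + 589*F*J (u(J, F) = 589*F*J + 1690 = 1690 + 589*F*J)
6230656/u(o(d(5, -1 - 1*1), -39), 641) = 6230656/(1690 + 589*641*(-43)) = 6230656/(1690 - 16234607) = 6230656/(-16232917) = 6230656*(-1/16232917) = -6230656/16232917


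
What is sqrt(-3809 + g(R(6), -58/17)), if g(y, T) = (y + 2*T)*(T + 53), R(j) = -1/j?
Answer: I*sqrt(4803910)/34 ≈ 64.464*I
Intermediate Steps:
g(y, T) = (53 + T)*(y + 2*T) (g(y, T) = (y + 2*T)*(53 + T) = (53 + T)*(y + 2*T))
sqrt(-3809 + g(R(6), -58/17)) = sqrt(-3809 + (2*(-58/17)**2 + 53*(-1/6) + 106*(-58/17) + (-58/17)*(-1/6))) = sqrt(-3809 + (2*(-58*1/17)**2 + 53*(-1*1/6) + 106*(-58*1/17) + (-58*1/17)*(-1*1/6))) = sqrt(-3809 + (2*(-58/17)**2 + 53*(-1/6) + 106*(-58/17) - 58/17*(-1/6))) = sqrt(-3809 + (2*(3364/289) - 53/6 - 6148/17 + 29/51)) = sqrt(-3809 + (6728/289 - 53/6 - 6148/17 + 29/51)) = sqrt(-3809 - 200353/578) = sqrt(-2401955/578) = I*sqrt(4803910)/34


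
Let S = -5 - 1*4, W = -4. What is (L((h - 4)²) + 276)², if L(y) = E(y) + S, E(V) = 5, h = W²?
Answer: 73984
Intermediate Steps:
h = 16 (h = (-4)² = 16)
S = -9 (S = -5 - 4 = -9)
L(y) = -4 (L(y) = 5 - 9 = -4)
(L((h - 4)²) + 276)² = (-4 + 276)² = 272² = 73984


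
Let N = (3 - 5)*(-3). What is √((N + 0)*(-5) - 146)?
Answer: 4*I*√11 ≈ 13.266*I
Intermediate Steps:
N = 6 (N = -2*(-3) = 6)
√((N + 0)*(-5) - 146) = √((6 + 0)*(-5) - 146) = √(6*(-5) - 146) = √(-30 - 146) = √(-176) = 4*I*√11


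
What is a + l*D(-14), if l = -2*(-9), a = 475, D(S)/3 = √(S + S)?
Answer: 475 + 108*I*√7 ≈ 475.0 + 285.74*I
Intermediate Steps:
D(S) = 3*√2*√S (D(S) = 3*√(S + S) = 3*√(2*S) = 3*(√2*√S) = 3*√2*√S)
l = 18
a + l*D(-14) = 475 + 18*(3*√2*√(-14)) = 475 + 18*(3*√2*(I*√14)) = 475 + 18*(6*I*√7) = 475 + 108*I*√7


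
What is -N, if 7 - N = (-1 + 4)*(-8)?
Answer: -31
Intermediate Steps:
N = 31 (N = 7 - (-1 + 4)*(-8) = 7 - 3*(-8) = 7 - 1*(-24) = 7 + 24 = 31)
-N = -1*31 = -31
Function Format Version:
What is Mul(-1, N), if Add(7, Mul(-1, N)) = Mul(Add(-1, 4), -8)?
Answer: -31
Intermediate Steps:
N = 31 (N = Add(7, Mul(-1, Mul(Add(-1, 4), -8))) = Add(7, Mul(-1, Mul(3, -8))) = Add(7, Mul(-1, -24)) = Add(7, 24) = 31)
Mul(-1, N) = Mul(-1, 31) = -31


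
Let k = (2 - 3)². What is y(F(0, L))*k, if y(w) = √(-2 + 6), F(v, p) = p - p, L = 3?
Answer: 2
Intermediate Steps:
F(v, p) = 0
y(w) = 2 (y(w) = √4 = 2)
k = 1 (k = (-1)² = 1)
y(F(0, L))*k = 2*1 = 2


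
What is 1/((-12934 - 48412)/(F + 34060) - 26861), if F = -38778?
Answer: -2359/63334426 ≈ -3.7247e-5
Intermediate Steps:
1/((-12934 - 48412)/(F + 34060) - 26861) = 1/((-12934 - 48412)/(-38778 + 34060) - 26861) = 1/(-61346/(-4718) - 26861) = 1/(-61346*(-1/4718) - 26861) = 1/(30673/2359 - 26861) = 1/(-63334426/2359) = -2359/63334426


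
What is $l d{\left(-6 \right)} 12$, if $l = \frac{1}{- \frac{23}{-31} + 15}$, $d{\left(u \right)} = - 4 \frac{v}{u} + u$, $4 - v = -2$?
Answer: $- \frac{93}{61} \approx -1.5246$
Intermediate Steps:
$v = 6$ ($v = 4 - -2 = 4 + 2 = 6$)
$d{\left(u \right)} = u - \frac{24}{u}$ ($d{\left(u \right)} = - 4 \frac{6}{u} + u = - \frac{24}{u} + u = u - \frac{24}{u}$)
$l = \frac{31}{488}$ ($l = \frac{1}{\left(-23\right) \left(- \frac{1}{31}\right) + 15} = \frac{1}{\frac{23}{31} + 15} = \frac{1}{\frac{488}{31}} = \frac{31}{488} \approx 0.063525$)
$l d{\left(-6 \right)} 12 = \frac{31 \left(-6 - \frac{24}{-6}\right)}{488} \cdot 12 = \frac{31 \left(-6 - -4\right)}{488} \cdot 12 = \frac{31 \left(-6 + 4\right)}{488} \cdot 12 = \frac{31}{488} \left(-2\right) 12 = \left(- \frac{31}{244}\right) 12 = - \frac{93}{61}$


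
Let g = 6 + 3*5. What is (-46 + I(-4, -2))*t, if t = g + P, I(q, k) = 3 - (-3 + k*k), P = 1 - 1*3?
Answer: -836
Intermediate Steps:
P = -2 (P = 1 - 3 = -2)
I(q, k) = 6 - k² (I(q, k) = 3 - (-3 + k²) = 3 + (3 - k²) = 6 - k²)
g = 21 (g = 6 + 15 = 21)
t = 19 (t = 21 - 2 = 19)
(-46 + I(-4, -2))*t = (-46 + (6 - 1*(-2)²))*19 = (-46 + (6 - 1*4))*19 = (-46 + (6 - 4))*19 = (-46 + 2)*19 = -44*19 = -836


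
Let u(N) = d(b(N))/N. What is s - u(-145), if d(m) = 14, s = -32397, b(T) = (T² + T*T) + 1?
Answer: -4697551/145 ≈ -32397.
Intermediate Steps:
b(T) = 1 + 2*T² (b(T) = (T² + T²) + 1 = 2*T² + 1 = 1 + 2*T²)
u(N) = 14/N
s - u(-145) = -32397 - 14/(-145) = -32397 - 14*(-1)/145 = -32397 - 1*(-14/145) = -32397 + 14/145 = -4697551/145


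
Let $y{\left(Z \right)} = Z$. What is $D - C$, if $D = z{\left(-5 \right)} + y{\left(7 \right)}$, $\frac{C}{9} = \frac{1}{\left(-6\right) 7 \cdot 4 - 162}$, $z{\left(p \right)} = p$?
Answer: $\frac{223}{110} \approx 2.0273$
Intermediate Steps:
$C = - \frac{3}{110}$ ($C = \frac{9}{\left(-6\right) 7 \cdot 4 - 162} = \frac{9}{\left(-42\right) 4 - 162} = \frac{9}{-168 - 162} = \frac{9}{-330} = 9 \left(- \frac{1}{330}\right) = - \frac{3}{110} \approx -0.027273$)
$D = 2$ ($D = -5 + 7 = 2$)
$D - C = 2 - - \frac{3}{110} = 2 + \frac{3}{110} = \frac{223}{110}$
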